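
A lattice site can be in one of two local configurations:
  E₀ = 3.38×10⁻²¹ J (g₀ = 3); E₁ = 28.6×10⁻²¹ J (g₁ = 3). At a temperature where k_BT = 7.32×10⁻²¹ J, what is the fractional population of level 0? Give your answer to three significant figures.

0.969

Eᵢ/kT = 0.46175, 3.9071.
Z = Σ gᵢe^(−Eᵢ/kT) = 3·e^(−0.46175) + 3·e^(−3.9071) = 1.8905 + 0.060296 = 1.9508.
P₀ = g₀ e^(−E₀/kT) / Z = 1.8905/1.9508 = 0.969.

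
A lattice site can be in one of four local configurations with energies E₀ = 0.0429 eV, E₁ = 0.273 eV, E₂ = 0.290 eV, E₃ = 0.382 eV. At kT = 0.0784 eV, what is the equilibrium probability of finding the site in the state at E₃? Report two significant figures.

Eᵢ/kT = 0.5472, 3.482, 3.699, 4.872.
Z = Σ e^(−Eᵢ/kT) = e^(−0.5472) + e^(−3.482) + e^(−3.699) + e^(−4.872) = 0.5786 + 0.03075 + 0.02475 + 0.007658 = 0.6418.
P₃ = e^(−E₃/kT) / Z = 0.007658/0.6418 = 0.012.

0.012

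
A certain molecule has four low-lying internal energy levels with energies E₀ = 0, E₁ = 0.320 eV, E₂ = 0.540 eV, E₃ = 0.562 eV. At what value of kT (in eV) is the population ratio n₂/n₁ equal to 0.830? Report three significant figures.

n₂/n₁ = exp[−(E₂−E₁)/kT] = 0.830.
⇒ (E₂−E₁)/kT = ln(1/0.830) = ln(1.2048) = 0.18631.
kT = 0.220 eV / 0.18631 = 1.18 eV.

1.18 eV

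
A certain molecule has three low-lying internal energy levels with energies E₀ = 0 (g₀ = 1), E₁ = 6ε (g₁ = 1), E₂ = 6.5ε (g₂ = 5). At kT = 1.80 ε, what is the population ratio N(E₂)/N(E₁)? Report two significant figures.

n₂/n₁ = (g₂/g₁) exp[−(E₂−E₁)/kT] = (5/1) × exp(−(0.5ε)/(1.80ε)) = (5/1) × exp(-0.2778) = 3.8.

3.8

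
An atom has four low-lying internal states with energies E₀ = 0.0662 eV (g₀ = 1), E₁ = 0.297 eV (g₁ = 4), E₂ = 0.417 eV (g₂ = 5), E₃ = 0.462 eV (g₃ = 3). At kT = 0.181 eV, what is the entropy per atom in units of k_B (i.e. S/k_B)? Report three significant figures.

Eᵢ/kT = 0.36575, 1.6409, 2.3039, 2.5525.
Z = Σ gᵢe^(−Eᵢ/kT) = 1·e^(−0.36575) + 4·e^(−1.6409) + 5·e^(−2.3039) + 3·e^(−2.5525) = 0.69368 + 0.77522 + 0.49934 + 0.23366 = 2.2019.
⟨E⟩ = Σ EᵢPᵢ = 0.26901 eV.
S/k_B = ln Z + ⟨E⟩/kT = ln(2.2019) + 0.26901/0.181 = 0.78932 + 1.4862 = 2.28.

2.28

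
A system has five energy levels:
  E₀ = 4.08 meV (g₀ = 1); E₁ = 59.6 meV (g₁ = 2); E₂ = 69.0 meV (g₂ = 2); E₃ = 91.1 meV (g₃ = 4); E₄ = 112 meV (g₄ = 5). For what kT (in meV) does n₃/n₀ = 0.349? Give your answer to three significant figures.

n₃/n₀ = (g₃/g₀) exp[−(E₃−E₀)/kT] = 0.349.
⇒ (E₃−E₀)/kT = ln((4/1)/0.349) = ln(11.461) = 2.4389.
kT = 87.02 meV / 2.4389 = 35.7 meV.

35.7 meV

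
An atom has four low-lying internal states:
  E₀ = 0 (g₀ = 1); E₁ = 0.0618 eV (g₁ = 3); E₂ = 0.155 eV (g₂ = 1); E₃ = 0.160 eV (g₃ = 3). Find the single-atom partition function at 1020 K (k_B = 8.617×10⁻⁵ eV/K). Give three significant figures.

k_BT = 8.617×10⁻⁵ × 1020 K = 0.087893 eV.
Eᵢ/kT = 0, 0.70313, 1.7635, 1.8204.
Z = Σ gᵢe^(−Eᵢ/kT) = 1·e^(−0) + 3·e^(−0.70313) + 1·e^(−1.7635) + 3·e^(−1.8204) = 1.0000 + 1.4851 + 0.17144 + 0.48588 = 3.1424.

Z = 3.14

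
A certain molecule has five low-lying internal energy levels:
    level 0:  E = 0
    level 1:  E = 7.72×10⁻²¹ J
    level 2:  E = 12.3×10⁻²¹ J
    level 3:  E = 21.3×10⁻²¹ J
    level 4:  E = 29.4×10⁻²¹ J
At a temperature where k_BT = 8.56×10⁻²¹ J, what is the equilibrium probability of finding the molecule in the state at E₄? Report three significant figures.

0.0183

Eᵢ/kT = 0, 0.90187, 1.4369, 2.4883, 3.4346.
Z = Σ e^(−Eᵢ/kT) = e^(−0) + e^(−0.90187) + e^(−1.4369) + e^(−2.4883) + e^(−3.4346) = 1.0000 + 0.40581 + 0.23766 + 0.083051 + 0.032238 = 1.7588.
P₄ = e^(−E₄/kT) / Z = 0.032238/1.7588 = 0.0183.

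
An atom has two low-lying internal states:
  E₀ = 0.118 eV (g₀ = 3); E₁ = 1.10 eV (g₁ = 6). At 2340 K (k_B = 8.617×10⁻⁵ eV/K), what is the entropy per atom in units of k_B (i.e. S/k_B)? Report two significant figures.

k_BT = 8.617×10⁻⁵ × 2340 K = 0.2016 eV.
Eᵢ/kT = 0.5853, 5.456.
Z = Σ gᵢe^(−Eᵢ/kT) = 3·e^(−0.5853) + 6·e^(−5.456) = 1.671 + 0.02562 = 1.697.
⟨E⟩ = Σ EᵢPᵢ = 0.1328 eV.
S/k_B = ln Z + ⟨E⟩/kT = ln(1.697) + 0.1328/0.2016 = 0.5289 + 0.6587 = 1.2.

1.2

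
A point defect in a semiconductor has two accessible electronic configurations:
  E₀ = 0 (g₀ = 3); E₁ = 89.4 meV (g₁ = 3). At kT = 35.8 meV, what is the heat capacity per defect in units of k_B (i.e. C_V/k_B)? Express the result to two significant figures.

Eᵢ/kT = 0, 2.497.
Z = Σ gᵢe^(−Eᵢ/kT) = 3·e^(−0) + 3·e^(−2.497) = 3.000 + 0.2470 = 3.247.
⟨E⟩ = 6.801 meV, ⟨E²⟩ = 608.0 meV².
C_V/k_B = (⟨E²⟩ − ⟨E⟩²)/(kT)² = (608.0 − 46.25)/1282 = 0.44.

0.44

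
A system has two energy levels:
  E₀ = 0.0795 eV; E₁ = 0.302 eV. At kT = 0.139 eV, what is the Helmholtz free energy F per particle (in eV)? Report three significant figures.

Eᵢ/kT = 0.57194, 2.1727.
Z = Σ e^(−Eᵢ/kT) = e^(−0.57194) + e^(−2.1727) = 0.56443 + 0.11387 = 0.67830.
F = −kT ln Z = −0.139 × ln(0.67830) = −0.139 × -0.38817 = 0.0540 eV.

0.0540 eV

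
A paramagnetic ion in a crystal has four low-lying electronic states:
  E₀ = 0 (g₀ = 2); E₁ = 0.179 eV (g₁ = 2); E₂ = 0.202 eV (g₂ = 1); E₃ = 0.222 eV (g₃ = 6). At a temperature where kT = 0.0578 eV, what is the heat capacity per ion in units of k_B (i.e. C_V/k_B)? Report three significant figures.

Eᵢ/kT = 0, 3.0969, 3.4948, 3.8408.
Z = Σ gᵢe^(−Eᵢ/kT) = 2·e^(−0) + 2·e^(−3.0969) + 1·e^(−3.4948) + 6·e^(−3.8408) = 2.0000 + 0.090378 + 0.030355 + 0.12886 = 2.2496.
⟨E⟩ = 0.022633 eV, ⟨E²⟩ = 0.0046609 eV².
C_V/k_B = (⟨E²⟩ − ⟨E⟩²)/(kT)² = (0.0046609 − 0.00051225)/0.0033408 = 1.24.

1.24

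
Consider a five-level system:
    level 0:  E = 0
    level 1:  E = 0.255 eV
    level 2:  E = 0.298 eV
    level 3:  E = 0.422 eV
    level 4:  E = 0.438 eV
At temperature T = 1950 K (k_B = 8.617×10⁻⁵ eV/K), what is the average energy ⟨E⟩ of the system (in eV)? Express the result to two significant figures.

0.11 eV

k_BT = 8.617×10⁻⁵ × 1950 K = 0.1680 eV.
Eᵢ/kT = 0, 1.518, 1.774, 2.512, 2.607.
Z = Σ e^(−Eᵢ/kT) = e^(−0) + e^(−1.518) + e^(−1.774) + e^(−2.512) + e^(−2.607) = 1.000 + 0.2191 + 0.1697 + 0.08111 + 0.07376 = 1.544.
⟨E⟩ = Σ Eᵢ e^(−Eᵢ/kT) / Z = (0·1.000 + 0.255·0.2191 + 0.298·0.1697 + 0.422·0.08111 + 0.438·0.07376) / 1.544 = 0.11 eV.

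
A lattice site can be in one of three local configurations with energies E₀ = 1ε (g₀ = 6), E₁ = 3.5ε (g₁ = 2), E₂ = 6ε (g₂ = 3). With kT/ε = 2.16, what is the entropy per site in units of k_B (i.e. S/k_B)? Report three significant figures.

Eᵢ/kT = 0.46296, 1.6204, 2.7778.
Z = Σ gᵢe^(−Eᵢ/kT) = 6·e^(−0.46296) + 2·e^(−1.6204) + 3·e^(−2.7778) = 3.7765 + 0.39564 + 0.18653 = 4.3587.
⟨E⟩ = Σ EᵢPᵢ = 1.4409 ε.
S/k_B = ln Z + ⟨E⟩/kT = ln(4.3587) + 1.4409/2.16 = 1.4722 + 0.66708 = 2.14.

2.14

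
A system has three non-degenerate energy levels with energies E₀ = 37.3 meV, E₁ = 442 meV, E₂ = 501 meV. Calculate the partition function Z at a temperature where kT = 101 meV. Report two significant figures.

Eᵢ/kT = 0.3693, 4.376, 4.960.
Z = Σ e^(−Eᵢ/kT) = e^(−0.3693) + e^(−4.376) + e^(−4.960) = 0.6912 + 0.01258 + 0.007013 = 0.7108.

Z = 0.71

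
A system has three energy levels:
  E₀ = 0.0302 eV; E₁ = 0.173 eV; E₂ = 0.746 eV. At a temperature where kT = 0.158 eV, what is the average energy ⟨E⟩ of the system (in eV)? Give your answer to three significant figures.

Eᵢ/kT = 0.19114, 1.0949, 4.7215.
Z = Σ e^(−Eᵢ/kT) = e^(−0.19114) + e^(−1.0949) + e^(−4.7215) = 0.82602 + 0.33457 + 0.0089018 = 1.1695.
⟨E⟩ = Σ Eᵢ e^(−Eᵢ/kT) / Z = (0.0302·0.82602 + 0.173·0.33457 + 0.746·0.0089018) / 1.1695 = 0.0765 eV.

0.0765 eV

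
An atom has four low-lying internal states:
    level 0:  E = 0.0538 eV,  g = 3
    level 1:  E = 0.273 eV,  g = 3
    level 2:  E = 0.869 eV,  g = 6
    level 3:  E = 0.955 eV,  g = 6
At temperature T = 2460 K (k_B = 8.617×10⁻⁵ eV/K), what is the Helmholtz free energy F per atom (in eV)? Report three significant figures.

k_BT = 8.617×10⁻⁵ × 2460 K = 0.21198 eV.
Eᵢ/kT = 0.25380, 1.2879, 4.0994, 4.5051.
Z = Σ gᵢe^(−Eᵢ/kT) = 3·e^(−0.25380) + 3·e^(−1.2879) + 6·e^(−4.0994) + 6·e^(−4.5051) = 2.3275 + 0.82755 + 0.099496 + 0.066315 = 3.3209.
F = −kT ln Z = −0.21198 × ln(3.3209) = −0.21198 × 1.2002 = -0.254 eV.

-0.254 eV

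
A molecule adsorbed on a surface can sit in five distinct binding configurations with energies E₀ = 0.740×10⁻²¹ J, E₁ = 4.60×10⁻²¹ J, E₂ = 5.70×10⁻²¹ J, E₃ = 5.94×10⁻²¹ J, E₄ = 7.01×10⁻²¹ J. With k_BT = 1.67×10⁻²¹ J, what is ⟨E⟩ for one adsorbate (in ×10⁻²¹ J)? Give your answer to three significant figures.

1.57 ×10⁻²¹ J

Eᵢ/kT = 0.44311, 2.7545, 3.4132, 3.5569, 4.1976.
Z = Σ e^(−Eᵢ/kT) = e^(−0.44311) + e^(−2.7545) + e^(−3.4132) + e^(−3.5569) + e^(−4.1976) = 0.64204 + 0.063641 + 0.032936 + 0.028527 + 0.015032 = 0.78218.
⟨E⟩ = Σ Eᵢ e^(−Eᵢ/kT) / Z = (0.740·0.64204 + 4.60·0.063641 + 5.70·0.032936 + 5.94·0.028527 + 7.01·0.015032) / 0.78218 = 1.57 ×10⁻²¹ J.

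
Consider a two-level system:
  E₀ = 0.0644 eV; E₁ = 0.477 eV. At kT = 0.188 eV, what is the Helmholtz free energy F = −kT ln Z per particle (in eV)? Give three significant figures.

0.0445 eV

Eᵢ/kT = 0.34255, 2.5372.
Z = Σ e^(−Eᵢ/kT) = e^(−0.34255) + e^(−2.5372) = 0.70996 + 0.079088 = 0.78905.
F = −kT ln Z = −0.188 × ln(0.78905) = −0.188 × -0.23693 = 0.0445 eV.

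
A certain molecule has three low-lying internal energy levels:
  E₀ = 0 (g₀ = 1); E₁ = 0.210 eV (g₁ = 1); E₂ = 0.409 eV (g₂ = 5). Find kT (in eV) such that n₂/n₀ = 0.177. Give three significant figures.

n₂/n₀ = (g₂/g₀) exp[−(E₂−E₀)/kT] = 0.177.
⇒ (E₂−E₀)/kT = ln((5/1)/0.177) = ln(28.249) = 3.3411.
kT = 0.409 eV / 3.3411 = 0.122 eV.

0.122 eV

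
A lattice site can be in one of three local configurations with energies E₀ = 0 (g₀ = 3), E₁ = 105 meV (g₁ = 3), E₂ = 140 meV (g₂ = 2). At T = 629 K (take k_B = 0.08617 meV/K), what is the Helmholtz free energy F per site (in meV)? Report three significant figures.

-69.2 meV

k_BT = 0.08617 × 629 K = 54.201 meV.
Eᵢ/kT = 0, 1.9372, 2.5830.
Z = Σ gᵢe^(−Eᵢ/kT) = 3·e^(−0) + 3·e^(−1.9372) + 2·e^(−2.5830) = 3.0000 + 0.43232 + 0.15109 = 3.5834.
F = −kT ln Z = −54.201 × ln(3.5834) = −54.201 × 1.2763 = -69.2 meV.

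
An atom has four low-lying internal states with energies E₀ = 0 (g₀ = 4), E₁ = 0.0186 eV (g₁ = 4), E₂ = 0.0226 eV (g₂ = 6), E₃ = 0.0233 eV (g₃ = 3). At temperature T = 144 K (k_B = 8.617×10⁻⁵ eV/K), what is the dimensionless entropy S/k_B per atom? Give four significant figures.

k_BT = 8.617×10⁻⁵ × 144 K = 0.0124085 eV.
Eᵢ/kT = 0, 1.49897, 1.82133, 1.87775.
Z = Σ gᵢe^(−Eᵢ/kT) = 4·e^(−0) + 4·e^(−1.49897) + 6·e^(−1.82133) + 3·e^(−1.87775) = 4.00000 + 0.893440 + 0.970862 + 0.458801 = 6.32310.
⟨E⟩ = Σ EᵢPᵢ = 0.00778883 eV.
S/k_B = ln Z + ⟨E⟩/kT = ln(6.32310) + 0.00778883/0.0124085 = 1.84421 + 0.627701 = 2.472.

2.472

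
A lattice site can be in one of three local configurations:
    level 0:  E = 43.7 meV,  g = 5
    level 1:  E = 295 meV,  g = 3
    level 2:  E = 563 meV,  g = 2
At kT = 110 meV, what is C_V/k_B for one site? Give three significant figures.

0.352

Eᵢ/kT = 0.39727, 2.6818, 5.1182.
Z = Σ gᵢe^(−Eᵢ/kT) = 5·e^(−0.39727) + 3·e^(−2.6818) + 2·e^(−5.1182) = 3.3608 + 0.20532 + 0.011974 = 3.5781.
⟨E⟩ = 59.858 meV, ⟨E²⟩ = 7848.1 meV².
C_V/k_B = (⟨E²⟩ − ⟨E⟩²)/(kT)² = (7848.1 − 3583.0)/12100 = 0.352.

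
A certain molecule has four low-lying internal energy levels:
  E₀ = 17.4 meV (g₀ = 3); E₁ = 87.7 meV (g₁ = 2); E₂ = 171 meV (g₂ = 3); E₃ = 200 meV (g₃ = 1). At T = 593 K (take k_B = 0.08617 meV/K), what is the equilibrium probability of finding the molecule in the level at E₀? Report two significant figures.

0.81

k_BT = 0.08617 × 593 K = 51.10 meV.
Eᵢ/kT = 0.3405, 1.716, 3.346, 3.914.
Z = Σ gᵢe^(−Eᵢ/kT) = 3·e^(−0.3405) + 2·e^(−1.716) + 3·e^(−3.346) + 1·e^(−3.914) = 2.134 + 0.3596 + 0.1057 + 0.01996 = 2.619.
P₀ = g₀ e^(−E₀/kT) / Z = 2.134/2.619 = 0.81.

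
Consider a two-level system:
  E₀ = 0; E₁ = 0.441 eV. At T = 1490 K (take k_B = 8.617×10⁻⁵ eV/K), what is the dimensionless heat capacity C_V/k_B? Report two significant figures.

k_BT = 8.617×10⁻⁵ × 1490 K = 0.1284 eV.
Eᵢ/kT = 0, 3.435.
Z = Σ e^(−Eᵢ/kT) = e^(−0) + e^(−3.435) = 1.000 + 0.03223 = 1.032.
⟨E⟩ = 0.01377 eV, ⟨E²⟩ = 0.006074 eV².
C_V/k_B = (⟨E²⟩ − ⟨E⟩²)/(kT)² = (0.006074 − 0.0001896)/0.01649 = 0.36.

0.36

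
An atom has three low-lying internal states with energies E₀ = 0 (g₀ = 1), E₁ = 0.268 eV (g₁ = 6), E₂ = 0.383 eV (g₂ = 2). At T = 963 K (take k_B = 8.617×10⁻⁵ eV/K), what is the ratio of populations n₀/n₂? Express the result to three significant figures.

k_BT = 8.617×10⁻⁵ × 963 K = 0.082982 eV.
n₀/n₂ = (g₀/g₂) exp[−(E₀−E₂)/kT] = (1/2) × exp(−(-0.383 eV)/(0.082982 eV)) = (1/2) × exp(4.6155) = 50.5.

50.5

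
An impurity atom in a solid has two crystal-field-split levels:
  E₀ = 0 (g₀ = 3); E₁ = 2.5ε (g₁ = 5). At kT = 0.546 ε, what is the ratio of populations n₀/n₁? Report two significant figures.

58

n₀/n₁ = (g₀/g₁) exp[−(E₀−E₁)/kT] = (3/5) × exp(−(-2.5ε)/(0.546ε)) = (3/5) × exp(4.579) = 58.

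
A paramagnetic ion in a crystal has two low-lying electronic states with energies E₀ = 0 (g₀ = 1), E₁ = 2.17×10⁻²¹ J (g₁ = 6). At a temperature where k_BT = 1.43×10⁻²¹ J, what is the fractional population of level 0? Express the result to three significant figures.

Eᵢ/kT = 0, 1.5175.
Z = Σ gᵢe^(−Eᵢ/kT) = 1·e^(−0) + 6·e^(−1.5175) = 1.0000 + 1.3156 = 2.3156.
P₀ = g₀ e^(−E₀/kT) / Z = 1.0000/2.3156 = 0.432.

0.432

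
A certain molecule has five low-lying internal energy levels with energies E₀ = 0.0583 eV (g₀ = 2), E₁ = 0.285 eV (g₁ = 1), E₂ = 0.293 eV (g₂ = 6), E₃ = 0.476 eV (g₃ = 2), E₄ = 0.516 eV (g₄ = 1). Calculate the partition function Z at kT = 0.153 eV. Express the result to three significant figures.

Z = 2.53

Eᵢ/kT = 0.38105, 1.8627, 1.9150, 3.1111, 3.3725.
Z = Σ gᵢe^(−Eᵢ/kT) = 2·e^(−0.38105) + 1·e^(−1.8627) + 6·e^(−1.9150) + 2·e^(−3.1111) + 1·e^(−3.3725) = 1.3663 + 0.15525 + 0.88405 + 0.089104 + 0.034304 = 2.5290.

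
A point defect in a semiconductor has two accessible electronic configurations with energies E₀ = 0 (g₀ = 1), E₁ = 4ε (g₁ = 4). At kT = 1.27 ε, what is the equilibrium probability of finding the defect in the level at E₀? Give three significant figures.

Eᵢ/kT = 0, 3.1496.
Z = Σ gᵢe^(−Eᵢ/kT) = 1·e^(−0) + 4·e^(−3.1496) = 1.0000 + 0.17148 = 1.1715.
P₀ = g₀ e^(−E₀/kT) / Z = 1.0000/1.1715 = 0.854.

0.854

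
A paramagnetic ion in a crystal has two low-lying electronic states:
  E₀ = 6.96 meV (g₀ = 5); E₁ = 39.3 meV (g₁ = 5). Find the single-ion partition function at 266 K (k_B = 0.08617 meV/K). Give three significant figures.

k_BT = 0.08617 × 266 K = 22.921 meV.
Eᵢ/kT = 0.30365, 1.7146.
Z = Σ gᵢe^(−Eᵢ/kT) = 5·e^(−0.30365) + 5·e^(−1.7146) = 3.6906 + 0.90018 = 4.5908.

Z = 4.59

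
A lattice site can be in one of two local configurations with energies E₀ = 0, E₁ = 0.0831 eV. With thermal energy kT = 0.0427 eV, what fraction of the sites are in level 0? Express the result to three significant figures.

0.875

Eᵢ/kT = 0, 1.9461.
Z = Σ e^(−Eᵢ/kT) = e^(−0) + e^(−1.9461) = 1.0000 + 0.14283 = 1.1428.
P₀ = e^(−E₀/kT) / Z = 1.0000/1.1428 = 0.875.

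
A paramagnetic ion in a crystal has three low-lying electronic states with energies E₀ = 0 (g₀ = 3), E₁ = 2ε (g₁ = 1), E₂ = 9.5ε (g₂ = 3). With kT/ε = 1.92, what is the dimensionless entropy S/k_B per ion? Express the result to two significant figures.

1.4

Eᵢ/kT = 0, 1.042, 4.948.
Z = Σ gᵢe^(−Eᵢ/kT) = 3·e^(−0) + 1·e^(−1.042) + 3·e^(−4.948) = 3.000 + 0.3527 + 0.02129 = 3.374.
⟨E⟩ = Σ EᵢPᵢ = 0.2690 ε.
S/k_B = ln Z + ⟨E⟩/kT = ln(3.374) + 0.2690/1.92 = 1.216 + 0.1401 = 1.4.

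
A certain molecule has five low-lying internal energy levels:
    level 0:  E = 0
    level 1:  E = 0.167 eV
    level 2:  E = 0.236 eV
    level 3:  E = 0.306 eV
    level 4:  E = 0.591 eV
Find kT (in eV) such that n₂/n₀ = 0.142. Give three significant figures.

n₂/n₀ = exp[−(E₂−E₀)/kT] = 0.142.
⇒ (E₂−E₀)/kT = ln(1/0.142) = ln(7.0423) = 1.9519.
kT = 0.236 eV / 1.9519 = 0.121 eV.

0.121 eV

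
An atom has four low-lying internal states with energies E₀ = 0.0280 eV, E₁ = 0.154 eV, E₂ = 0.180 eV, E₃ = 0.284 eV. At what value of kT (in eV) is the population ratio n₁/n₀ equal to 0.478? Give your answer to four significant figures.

n₁/n₀ = exp[−(E₁−E₀)/kT] = 0.478.
⇒ (E₁−E₀)/kT = ln(1/0.478) = ln(2.09205) = 0.738144.
kT = 0.1260 eV / 0.738144 = 0.1707 eV.

0.1707 eV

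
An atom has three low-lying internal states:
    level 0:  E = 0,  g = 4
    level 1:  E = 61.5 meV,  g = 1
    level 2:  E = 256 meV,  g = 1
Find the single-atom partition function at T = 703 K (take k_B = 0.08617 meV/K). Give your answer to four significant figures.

k_BT = 0.08617 × 703 K = 60.5775 meV.
Eᵢ/kT = 0, 1.01523, 4.22599.
Z = Σ gᵢe^(−Eᵢ/kT) = 4·e^(−0) + 1·e^(−1.01523) + 1·e^(−4.22599) = 4.00000 + 0.362319 + 0.0146109 = 4.37693.

Z = 4.377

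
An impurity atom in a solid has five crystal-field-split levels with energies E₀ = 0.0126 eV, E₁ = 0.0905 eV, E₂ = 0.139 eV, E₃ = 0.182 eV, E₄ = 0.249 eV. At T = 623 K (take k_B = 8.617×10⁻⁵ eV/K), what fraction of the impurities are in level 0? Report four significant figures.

k_BT = 8.617×10⁻⁵ × 623 K = 0.0536839 eV.
Eᵢ/kT = 0.234707, 1.68579, 2.58923, 3.39022, 4.63826.
Z = Σ e^(−Eᵢ/kT) = e^(−0.234707) + e^(−1.68579) + e^(−2.58923) + e^(−3.39022) + e^(−4.63826) = 0.790803 + 0.185298 + 0.0750778 + 0.0337013 + 0.00967452 = 1.09455.
P₀ = e^(−E₀/kT) / Z = 0.790803/1.09455 = 0.7225.

0.7225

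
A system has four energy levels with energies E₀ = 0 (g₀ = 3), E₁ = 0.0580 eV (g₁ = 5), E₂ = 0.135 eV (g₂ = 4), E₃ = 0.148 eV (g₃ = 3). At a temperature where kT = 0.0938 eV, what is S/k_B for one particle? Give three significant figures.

2.53

Eᵢ/kT = 0, 0.61834, 1.4392, 1.5778.
Z = Σ gᵢe^(−Eᵢ/kT) = 3·e^(−0) + 5·e^(−0.61834) + 4·e^(−1.4392) + 3·e^(−1.5778) = 3.0000 + 2.6942 + 0.94847 + 0.61929 = 7.2620.
⟨E⟩ = Σ EᵢPᵢ = 0.051771 eV.
S/k_B = ln Z + ⟨E⟩/kT = ln(7.2620) + 0.051771/0.0938 = 1.9827 + 0.55193 = 2.53.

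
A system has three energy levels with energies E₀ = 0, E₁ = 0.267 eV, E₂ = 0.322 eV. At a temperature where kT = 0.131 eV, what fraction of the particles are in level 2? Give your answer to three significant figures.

0.0704

Eᵢ/kT = 0, 2.0382, 2.4580.
Z = Σ e^(−Eᵢ/kT) = e^(−0) + e^(−2.0382) + e^(−2.4580) = 1.0000 + 0.13026 + 0.085606 = 1.2159.
P₂ = e^(−E₂/kT) / Z = 0.085606/1.2159 = 0.0704.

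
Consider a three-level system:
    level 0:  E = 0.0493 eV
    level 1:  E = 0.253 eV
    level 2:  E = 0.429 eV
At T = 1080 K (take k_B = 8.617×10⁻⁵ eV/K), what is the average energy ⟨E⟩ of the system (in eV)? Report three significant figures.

k_BT = 8.617×10⁻⁵ × 1080 K = 0.093064 eV.
Eᵢ/kT = 0.52974, 2.7186, 4.6097.
Z = Σ e^(−Eᵢ/kT) = e^(−0.52974) + e^(−2.7186) + e^(−4.6097) = 0.58876 + 0.065967 + 0.0099548 = 0.66468.
⟨E⟩ = Σ Eᵢ e^(−Eᵢ/kT) / Z = (0.0493·0.58876 + 0.253·0.065967 + 0.429·0.0099548) / 0.66468 = 0.0752 eV.

0.0752 eV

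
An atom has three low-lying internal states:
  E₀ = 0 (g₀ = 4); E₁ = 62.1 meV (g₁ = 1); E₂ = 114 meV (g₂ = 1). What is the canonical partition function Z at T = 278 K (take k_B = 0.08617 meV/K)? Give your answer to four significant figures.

Z = 4.083

k_BT = 0.08617 × 278 K = 23.9553 meV.
Eᵢ/kT = 0, 2.59233, 4.75886.
Z = Σ gᵢe^(−Eᵢ/kT) = 4·e^(−0) + 1·e^(−2.59233) + 1·e^(−4.75886) = 4.00000 + 0.0748454 + 0.00857538 = 4.08342.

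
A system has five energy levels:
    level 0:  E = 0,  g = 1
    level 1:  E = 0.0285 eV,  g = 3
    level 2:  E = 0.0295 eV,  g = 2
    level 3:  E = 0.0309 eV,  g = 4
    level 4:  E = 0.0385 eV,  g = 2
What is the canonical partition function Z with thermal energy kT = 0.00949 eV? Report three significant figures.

Z = 1.43

Eᵢ/kT = 0, 3.0032, 3.1085, 3.2561, 4.0569.
Z = Σ gᵢe^(−Eᵢ/kT) = 1·e^(−0) + 3·e^(−3.0032) + 2·e^(−3.1085) + 4·e^(−3.2561) + 2·e^(−4.0569) = 1.0000 + 0.14888 + 0.089336 + 0.15415 + 0.034605 = 1.4270.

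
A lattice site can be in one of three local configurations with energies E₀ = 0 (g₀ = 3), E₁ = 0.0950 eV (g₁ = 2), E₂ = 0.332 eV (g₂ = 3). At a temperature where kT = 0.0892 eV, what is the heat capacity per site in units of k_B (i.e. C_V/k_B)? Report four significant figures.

0.4038

Eᵢ/kT = 0, 1.06502, 3.72197.
Z = Σ gᵢe^(−Eᵢ/kT) = 3·e^(−0) + 2·e^(−1.06502) + 3·e^(−3.72197) = 3.00000 + 0.689442 + 0.0725588 = 3.76200.
⟨E⟩ = 0.0238135 eV, ⟨E²⟩ = 0.00377989 eV².
C_V/k_B = (⟨E²⟩ − ⟨E⟩²)/(kT)² = (0.00377989 − 0.000567083)/0.00795664 = 0.4038.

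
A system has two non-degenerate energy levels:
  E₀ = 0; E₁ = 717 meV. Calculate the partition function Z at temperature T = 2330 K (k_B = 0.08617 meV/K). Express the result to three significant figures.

Z = 1.03

k_BT = 0.08617 × 2330 K = 200.78 meV.
Eᵢ/kT = 0, 3.5711.
Z = Σ e^(−Eᵢ/kT) = e^(−0) + e^(−3.5711) = 1.0000 + 0.028125 = 1.0281.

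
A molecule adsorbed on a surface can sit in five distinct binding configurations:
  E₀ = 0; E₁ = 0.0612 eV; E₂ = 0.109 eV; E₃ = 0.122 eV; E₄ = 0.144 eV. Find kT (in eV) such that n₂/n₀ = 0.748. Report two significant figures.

0.38 eV

n₂/n₀ = exp[−(E₂−E₀)/kT] = 0.748.
⇒ (E₂−E₀)/kT = ln(1/0.748) = ln(1.337) = 0.2904.
kT = 0.109 eV / 0.2904 = 0.38 eV.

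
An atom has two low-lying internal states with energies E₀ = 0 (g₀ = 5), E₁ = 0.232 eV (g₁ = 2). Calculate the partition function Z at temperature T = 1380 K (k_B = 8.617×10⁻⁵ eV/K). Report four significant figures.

Z = 5.284

k_BT = 8.617×10⁻⁵ × 1380 K = 0.118915 eV.
Eᵢ/kT = 0, 1.95097.
Z = Σ gᵢe^(−Eᵢ/kT) = 5·e^(−0) + 2·e^(−1.95097) = 5.00000 + 0.284272 = 5.28427.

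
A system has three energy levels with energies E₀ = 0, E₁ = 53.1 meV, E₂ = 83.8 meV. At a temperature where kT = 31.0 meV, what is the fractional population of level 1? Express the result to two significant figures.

0.14

Eᵢ/kT = 0, 1.713, 2.703.
Z = Σ e^(−Eᵢ/kT) = e^(−0) + e^(−1.713) + e^(−2.703) = 1.000 + 0.1803 + 0.06700 = 1.247.
P₁ = e^(−E₁/kT) / Z = 0.1803/1.247 = 0.14.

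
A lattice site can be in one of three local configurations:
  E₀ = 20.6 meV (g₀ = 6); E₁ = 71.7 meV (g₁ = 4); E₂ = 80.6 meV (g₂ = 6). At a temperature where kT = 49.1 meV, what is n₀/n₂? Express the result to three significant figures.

3.39

n₀/n₂ = (g₀/g₂) exp[−(E₀−E₂)/kT] = (6/6) × exp(−(-60.0 meV)/(49.1 meV)) = (6/6) × exp(1.2220) = 3.39.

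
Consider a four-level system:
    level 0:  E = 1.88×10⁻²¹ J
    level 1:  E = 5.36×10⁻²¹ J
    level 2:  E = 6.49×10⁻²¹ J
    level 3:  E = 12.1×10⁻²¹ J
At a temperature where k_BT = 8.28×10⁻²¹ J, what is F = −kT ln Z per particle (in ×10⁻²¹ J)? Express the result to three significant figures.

-5.78 ×10⁻²¹ J

Eᵢ/kT = 0.22705, 0.64734, 0.78382, 1.4614.
Z = Σ e^(−Eᵢ/kT) = e^(−0.22705) + e^(−0.64734) + e^(−0.78382) + e^(−1.4614) = 0.79688 + 0.52344 + 0.45666 + 0.23191 = 2.0089.
F = −kT ln Z = −8.28 × ln(2.0089) = −8.28 × 0.69759 = -5.78 ×10⁻²¹ J.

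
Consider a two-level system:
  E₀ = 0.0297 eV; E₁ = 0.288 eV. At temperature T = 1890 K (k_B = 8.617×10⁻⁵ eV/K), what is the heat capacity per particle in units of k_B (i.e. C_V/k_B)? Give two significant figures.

k_BT = 8.617×10⁻⁵ × 1890 K = 0.1629 eV.
Eᵢ/kT = 0.1823, 1.768.
Z = Σ e^(−Eᵢ/kT) = e^(−0.1823) + e^(−1.768) = 0.8334 + 0.1707 = 1.004.
⟨E⟩ = 0.07362 eV, ⟨E²⟩ = 0.01483 eV².
C_V/k_B = (⟨E²⟩ − ⟨E⟩²)/(kT)² = (0.01483 − 0.005420)/0.02654 = 0.35.

0.35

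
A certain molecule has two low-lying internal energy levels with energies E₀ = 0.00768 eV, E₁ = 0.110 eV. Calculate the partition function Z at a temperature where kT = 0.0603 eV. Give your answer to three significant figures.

Z = 1.04

Eᵢ/kT = 0.12736, 1.8242.
Z = Σ e^(−Eᵢ/kT) = e^(−0.12736) + e^(−1.8242) = 0.88042 + 0.16135 = 1.0418.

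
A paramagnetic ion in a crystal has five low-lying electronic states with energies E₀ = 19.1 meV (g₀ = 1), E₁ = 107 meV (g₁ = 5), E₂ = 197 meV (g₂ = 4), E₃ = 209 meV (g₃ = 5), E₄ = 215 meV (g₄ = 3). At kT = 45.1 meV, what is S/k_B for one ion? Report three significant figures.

1.79

Eᵢ/kT = 0.42350, 2.3725, 4.3681, 4.6341, 4.7672.
Z = Σ gᵢe^(−Eᵢ/kT) = 1·e^(−0.42350) + 5·e^(−2.3725) + 4·e^(−4.3681) + 5·e^(−4.6341) + 3·e^(−4.7672) = 0.65475 + 0.46624 + 0.050701 + 0.048574 + 0.025512 = 1.2458.
⟨E⟩ = Σ EᵢPᵢ = 70.652 meV.
S/k_B = ln Z + ⟨E⟩/kT = ln(1.2458) + 70.652/45.1 = 0.21978 + 1.5666 = 1.79.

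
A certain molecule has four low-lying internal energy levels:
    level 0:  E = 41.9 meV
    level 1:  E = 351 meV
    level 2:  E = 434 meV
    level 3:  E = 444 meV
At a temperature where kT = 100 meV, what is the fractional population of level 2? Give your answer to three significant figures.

Eᵢ/kT = 0.41900, 3.5100, 4.3400, 4.4400.
Z = Σ e^(−Eᵢ/kT) = e^(−0.41900) + e^(−3.5100) + e^(−4.3400) + e^(−4.4400) = 0.65770 + 0.029897 + 0.013037 + 0.011796 = 0.71243.
P₂ = e^(−E₂/kT) / Z = 0.013037/0.71243 = 0.0183.

0.0183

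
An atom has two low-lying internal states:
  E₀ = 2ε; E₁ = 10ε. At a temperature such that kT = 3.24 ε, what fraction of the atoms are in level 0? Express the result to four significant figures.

Eᵢ/kT = 0.617284, 3.08642.
Z = Σ e^(−Eᵢ/kT) = e^(−0.617284) + e^(−3.08642) = 0.539407 + 0.0456651 = 0.585072.
P₀ = e^(−E₀/kT) / Z = 0.539407/0.585072 = 0.9219.

0.9219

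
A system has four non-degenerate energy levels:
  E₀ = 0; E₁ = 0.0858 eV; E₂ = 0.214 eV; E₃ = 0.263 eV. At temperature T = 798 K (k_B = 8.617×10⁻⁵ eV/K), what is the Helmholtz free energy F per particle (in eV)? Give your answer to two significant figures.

k_BT = 8.617×10⁻⁵ × 798 K = 0.06876 eV.
Eᵢ/kT = 0, 1.248, 3.112, 3.825.
Z = Σ e^(−Eᵢ/kT) = e^(−0) + e^(−1.248) + e^(−3.112) + e^(−3.825) = 1.000 + 0.2871 + 0.04451 + 0.02182 = 1.353.
F = −kT ln Z = −0.06876 × ln(1.353) = −0.06876 × 0.3023 = -0.021 eV.

-0.021 eV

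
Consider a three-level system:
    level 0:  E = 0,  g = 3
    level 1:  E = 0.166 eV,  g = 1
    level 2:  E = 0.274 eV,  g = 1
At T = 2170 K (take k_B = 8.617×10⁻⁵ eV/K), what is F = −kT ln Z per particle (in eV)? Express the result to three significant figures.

-0.242 eV

k_BT = 8.617×10⁻⁵ × 2170 K = 0.18699 eV.
Eᵢ/kT = 0, 0.88775, 1.4653.
Z = Σ gᵢe^(−Eᵢ/kT) = 3·e^(−0) + 1·e^(−0.88775) + 1·e^(−1.4653) = 3.0000 + 0.41158 + 0.23101 = 3.6426.
F = −kT ln Z = −0.18699 × ln(3.6426) = −0.18699 × 1.2927 = -0.242 eV.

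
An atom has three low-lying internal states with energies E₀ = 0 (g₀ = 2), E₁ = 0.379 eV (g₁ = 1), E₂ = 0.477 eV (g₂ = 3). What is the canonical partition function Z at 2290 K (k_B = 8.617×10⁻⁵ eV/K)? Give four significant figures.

k_BT = 8.617×10⁻⁵ × 2290 K = 0.197329 eV.
Eᵢ/kT = 0, 1.92065, 2.41728.
Z = Σ gᵢe^(−Eᵢ/kT) = 2·e^(−0) + 1·e^(−1.92065) + 3·e^(−2.41728) = 2.00000 + 0.146512 + 0.267491 = 2.41400.

Z = 2.414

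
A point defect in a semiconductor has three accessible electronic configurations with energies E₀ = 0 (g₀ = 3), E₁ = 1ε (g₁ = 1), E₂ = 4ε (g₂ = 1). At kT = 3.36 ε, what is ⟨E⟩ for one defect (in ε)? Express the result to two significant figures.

Eᵢ/kT = 0, 0.2976, 1.190.
Z = Σ gᵢe^(−Eᵢ/kT) = 3·e^(−0) + 1·e^(−0.2976) + 1·e^(−1.190) = 3.000 + 0.7426 + 0.3042 = 4.047.
⟨E⟩ = Σ Eᵢ gᵢe^(−Eᵢ/kT) / Z = (0·3.000 + 1·0.7426 + 4·0.3042) / 4.047 = 0.48 ε.

0.48 ε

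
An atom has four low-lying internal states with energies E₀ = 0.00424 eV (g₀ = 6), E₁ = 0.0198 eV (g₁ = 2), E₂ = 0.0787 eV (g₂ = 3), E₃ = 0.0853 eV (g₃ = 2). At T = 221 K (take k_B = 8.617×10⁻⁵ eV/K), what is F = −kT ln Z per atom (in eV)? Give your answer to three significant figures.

-0.0327 eV

k_BT = 8.617×10⁻⁵ × 221 K = 0.019044 eV.
Eᵢ/kT = 0.22264, 1.0397, 4.1325, 4.4791.
Z = Σ gᵢe^(−Eᵢ/kT) = 6·e^(−0.22264) + 2·e^(−1.0397) + 3·e^(−4.1325) + 2·e^(−4.4791) = 4.8024 + 0.70712 + 0.048128 + 0.022687 = 5.5803.
F = −kT ln Z = −0.019044 × ln(5.5803) = −0.019044 × 1.7192 = -0.0327 eV.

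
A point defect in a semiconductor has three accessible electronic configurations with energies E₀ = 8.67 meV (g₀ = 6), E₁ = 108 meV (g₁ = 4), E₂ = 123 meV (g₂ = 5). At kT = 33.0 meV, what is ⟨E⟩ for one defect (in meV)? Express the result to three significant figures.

14.6 meV

Eᵢ/kT = 0.26273, 3.2727, 3.7273.
Z = Σ gᵢe^(−Eᵢ/kT) = 6·e^(−0.26273) + 4·e^(−3.2727) + 5·e^(−3.7273) = 4.6137 + 0.15162 + 0.12029 = 4.8856.
⟨E⟩ = Σ Eᵢ gᵢe^(−Eᵢ/kT) / Z = (8.67·4.6137 + 108·0.15162 + 123·0.12029) / 4.8856 = 14.6 meV.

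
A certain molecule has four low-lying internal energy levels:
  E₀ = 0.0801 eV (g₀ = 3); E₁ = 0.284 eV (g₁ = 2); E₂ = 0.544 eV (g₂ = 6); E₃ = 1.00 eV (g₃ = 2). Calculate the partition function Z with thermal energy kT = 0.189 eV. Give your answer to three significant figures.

Z = 2.76

Eᵢ/kT = 0.42381, 1.5026, 2.8783, 5.2910.
Z = Σ gᵢe^(−Eᵢ/kT) = 3·e^(−0.42381) + 2·e^(−1.5026) + 6·e^(−2.8783) + 2·e^(−5.2910) = 1.9636 + 0.44510 + 0.33738 + 0.010073 = 2.7562.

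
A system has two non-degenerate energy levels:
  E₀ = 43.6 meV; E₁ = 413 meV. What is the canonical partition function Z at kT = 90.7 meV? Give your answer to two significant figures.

Eᵢ/kT = 0.4807, 4.553.
Z = Σ e^(−Eᵢ/kT) = e^(−0.4807) + e^(−4.553) = 0.6184 + 0.01054 = 0.6289.

Z = 0.63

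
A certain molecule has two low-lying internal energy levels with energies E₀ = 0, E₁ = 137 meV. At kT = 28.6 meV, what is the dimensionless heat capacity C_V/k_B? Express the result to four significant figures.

0.1876

Eᵢ/kT = 0, 4.79021.
Z = Σ e^(−Eᵢ/kT) = e^(−0) + e^(−4.79021) = 1.00000 + 0.00831071 = 1.00831.
⟨E⟩ = 1.12918 meV, ⟨E²⟩ = 154.698 meV².
C_V/k_B = (⟨E²⟩ − ⟨E⟩²)/(kT)² = (154.698 − 1.27505)/817.960 = 0.1876.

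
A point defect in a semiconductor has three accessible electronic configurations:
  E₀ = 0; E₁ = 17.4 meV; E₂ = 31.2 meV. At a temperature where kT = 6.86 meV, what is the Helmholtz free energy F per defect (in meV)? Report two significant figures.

-0.59 meV

Eᵢ/kT = 0, 2.536, 4.548.
Z = Σ e^(−Eᵢ/kT) = e^(−0) + e^(−2.536) + e^(−4.548) = 1.000 + 0.07918 + 0.01059 = 1.090.
F = −kT ln Z = −6.86 × ln(1.090) = −6.86 × 0.08618 = -0.59 meV.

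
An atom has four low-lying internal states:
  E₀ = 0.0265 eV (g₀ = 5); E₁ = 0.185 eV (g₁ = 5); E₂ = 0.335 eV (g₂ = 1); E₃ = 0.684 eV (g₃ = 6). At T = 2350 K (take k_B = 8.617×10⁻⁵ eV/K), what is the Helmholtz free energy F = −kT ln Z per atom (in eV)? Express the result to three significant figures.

k_BT = 8.617×10⁻⁵ × 2350 K = 0.20250 eV.
Eᵢ/kT = 0.13086, 0.91358, 1.6543, 3.3778.
Z = Σ gᵢe^(−Eᵢ/kT) = 5·e^(−0.13086) + 5·e^(−0.91358) + 1·e^(−1.6543) + 6·e^(−3.3778) = 4.3867 + 2.0054 + 0.19123 + 0.20473 = 6.7881.
F = −kT ln Z = −0.20250 × ln(6.7881) = −0.20250 × 1.9152 = -0.388 eV.

-0.388 eV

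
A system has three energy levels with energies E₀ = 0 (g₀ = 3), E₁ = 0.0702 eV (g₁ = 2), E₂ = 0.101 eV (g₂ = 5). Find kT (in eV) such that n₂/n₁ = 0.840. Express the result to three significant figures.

0.0282 eV

n₂/n₁ = (g₂/g₁) exp[−(E₂−E₁)/kT] = 0.840.
⇒ (E₂−E₁)/kT = ln((5/2)/0.840) = ln(2.9762) = 1.0906.
kT = 0.0308 eV / 1.0906 = 0.0282 eV.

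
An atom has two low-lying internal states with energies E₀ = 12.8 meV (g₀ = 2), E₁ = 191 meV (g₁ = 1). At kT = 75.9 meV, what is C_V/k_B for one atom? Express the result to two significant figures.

Eᵢ/kT = 0.1686, 2.516.
Z = Σ gᵢe^(−Eᵢ/kT) = 2·e^(−0.1686) + 1·e^(−2.516) = 1.690 + 0.08078 = 1.771.
⟨E⟩ = 20.93 meV, ⟨E²⟩ = 1820 meV².
C_V/k_B = (⟨E²⟩ − ⟨E⟩²)/(kT)² = (1820 − 438.1)/5761 = 0.24.

0.24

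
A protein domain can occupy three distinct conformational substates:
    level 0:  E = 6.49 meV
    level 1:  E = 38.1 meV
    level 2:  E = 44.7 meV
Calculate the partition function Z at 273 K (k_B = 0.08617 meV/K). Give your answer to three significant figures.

k_BT = 0.08617 × 273 K = 23.524 meV.
Eᵢ/kT = 0.27589, 1.6196, 1.9002.
Z = Σ e^(−Eᵢ/kT) = e^(−0.27589) + e^(−1.6196) + e^(−1.9002) = 0.75890 + 0.19798 + 0.14954 = 1.1064.

Z = 1.11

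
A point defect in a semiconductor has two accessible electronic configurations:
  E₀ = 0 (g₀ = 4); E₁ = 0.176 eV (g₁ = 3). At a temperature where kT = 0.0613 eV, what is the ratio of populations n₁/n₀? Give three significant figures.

0.0425

n₁/n₀ = (g₁/g₀) exp[−(E₁−E₀)/kT] = (3/4) × exp(−(0.176 eV)/(0.0613 eV)) = (3/4) × exp(-2.8711) = 0.0425.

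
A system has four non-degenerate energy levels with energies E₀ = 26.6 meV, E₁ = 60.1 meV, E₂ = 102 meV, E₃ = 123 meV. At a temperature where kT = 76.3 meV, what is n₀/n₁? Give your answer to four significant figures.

1.551

n₀/n₁ = exp[−(E₀−E₁)/kT] = exp(−(-33.5 meV)/(76.3 meV)) = exp(0.439056) = 1.551.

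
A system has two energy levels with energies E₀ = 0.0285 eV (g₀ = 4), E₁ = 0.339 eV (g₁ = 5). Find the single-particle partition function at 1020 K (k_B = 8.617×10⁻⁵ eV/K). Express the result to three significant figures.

Z = 3.00

k_BT = 8.617×10⁻⁵ × 1020 K = 0.087893 eV.
Eᵢ/kT = 0.32426, 3.8570.
Z = Σ gᵢe^(−Eᵢ/kT) = 4·e^(−0.32426) + 5·e^(−3.8570) = 2.8922 + 0.10566 = 2.9979.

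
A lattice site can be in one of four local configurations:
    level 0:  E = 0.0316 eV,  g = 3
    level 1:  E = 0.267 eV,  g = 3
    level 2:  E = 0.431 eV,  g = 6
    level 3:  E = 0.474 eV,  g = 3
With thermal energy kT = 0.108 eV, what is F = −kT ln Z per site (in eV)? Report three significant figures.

-0.105 eV

Eᵢ/kT = 0.29259, 2.4722, 3.9907, 4.3889.
Z = Σ gᵢe^(−Eᵢ/kT) = 3·e^(−0.29259) + 3·e^(−2.4722) + 6·e^(−3.9907) + 3·e^(−4.3889) = 2.2390 + 0.25320 + 0.11092 + 0.037243 = 2.6404.
F = −kT ln Z = −0.108 × ln(2.6404) = −0.108 × 0.97093 = -0.105 eV.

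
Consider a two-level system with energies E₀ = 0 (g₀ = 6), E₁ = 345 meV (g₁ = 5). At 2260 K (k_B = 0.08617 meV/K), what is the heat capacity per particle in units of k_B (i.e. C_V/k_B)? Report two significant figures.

0.34

k_BT = 0.08617 × 2260 K = 194.7 meV.
Eᵢ/kT = 0, 1.772.
Z = Σ gᵢe^(−Eᵢ/kT) = 6·e^(−0) + 5·e^(−1.772) = 6.000 + 0.8500 = 6.850.
⟨E⟩ = 42.81 meV, ⟨E²⟩ = 14770 meV².
C_V/k_B = (⟨E²⟩ − ⟨E⟩²)/(kT)² = (14770 − 1833)/37910 = 0.34.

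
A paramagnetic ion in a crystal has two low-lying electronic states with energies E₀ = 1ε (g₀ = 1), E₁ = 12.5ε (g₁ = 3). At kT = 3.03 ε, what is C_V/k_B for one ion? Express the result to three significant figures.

0.852

Eᵢ/kT = 0.33003, 4.1254.
Z = Σ gᵢe^(−Eᵢ/kT) = 1·e^(−0.33003) + 3·e^(−4.1254) = 0.71890 + 0.048471 = 0.76737.
⟨E⟩ = 1.7264 ε, ⟨E²⟩ = 10.806 ε².
C_V/k_B = (⟨E²⟩ − ⟨E⟩²)/(kT)² = (10.806 − 2.9805)/9.1809 = 0.852.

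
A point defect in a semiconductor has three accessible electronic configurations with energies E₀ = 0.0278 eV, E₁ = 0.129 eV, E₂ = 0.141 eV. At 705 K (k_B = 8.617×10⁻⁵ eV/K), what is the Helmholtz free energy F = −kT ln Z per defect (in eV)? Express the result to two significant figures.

0.0098 eV

k_BT = 8.617×10⁻⁵ × 705 K = 0.06075 eV.
Eᵢ/kT = 0.4576, 2.123, 2.321.
Z = Σ e^(−Eᵢ/kT) = e^(−0.4576) + e^(−2.123) + e^(−2.321) = 0.6328 + 0.1197 + 0.09818 = 0.8507.
F = −kT ln Z = −0.06075 × ln(0.8507) = −0.06075 × -0.1617 = 0.0098 eV.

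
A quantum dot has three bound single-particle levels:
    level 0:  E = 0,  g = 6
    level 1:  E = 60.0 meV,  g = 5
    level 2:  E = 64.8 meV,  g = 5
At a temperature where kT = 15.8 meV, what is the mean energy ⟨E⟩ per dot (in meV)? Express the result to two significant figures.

Eᵢ/kT = 0, 3.797, 4.101.
Z = Σ gᵢe^(−Eᵢ/kT) = 6·e^(−0) + 5·e^(−3.797) + 5·e^(−4.101) = 6.000 + 0.1122 + 0.08278 = 6.195.
⟨E⟩ = Σ Eᵢ gᵢe^(−Eᵢ/kT) / Z = (0·6.000 + 60.0·0.1122 + 64.8·0.08278) / 6.195 = 2.0 meV.

2.0 meV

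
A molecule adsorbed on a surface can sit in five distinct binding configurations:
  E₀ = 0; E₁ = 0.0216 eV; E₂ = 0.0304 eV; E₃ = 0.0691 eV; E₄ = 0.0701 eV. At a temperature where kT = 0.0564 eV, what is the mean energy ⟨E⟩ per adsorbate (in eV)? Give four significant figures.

0.02563 eV

Eᵢ/kT = 0, 0.382979, 0.539007, 1.22518, 1.24291.
Z = Σ e^(−Eᵢ/kT) = e^(−0) + e^(−0.382979) + e^(−0.539007) + e^(−1.22518) + e^(−1.24291) = 1.00000 + 0.681827 + 0.583327 + 0.293705 + 0.288543 = 2.84740.
⟨E⟩ = Σ Eᵢ e^(−Eᵢ/kT) / Z = (0·1.00000 + 0.0216·0.681827 + 0.0304·0.583327 + 0.0691·0.293705 + 0.0701·0.288543) / 2.84740 = 0.02563 eV.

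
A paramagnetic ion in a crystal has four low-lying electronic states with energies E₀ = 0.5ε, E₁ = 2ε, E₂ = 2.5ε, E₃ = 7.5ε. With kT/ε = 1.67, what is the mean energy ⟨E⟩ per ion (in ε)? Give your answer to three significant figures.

Eᵢ/kT = 0.29940, 1.1976, 1.4970, 4.4910.
Z = Σ e^(−Eᵢ/kT) = e^(−0.29940) + e^(−1.1976) + e^(−1.4970) + e^(−4.4910) = 0.74126 + 0.30192 + 0.22380 + 0.011209 = 1.2782.
⟨E⟩ = Σ Eᵢ e^(−Eᵢ/kT) / Z = (0.5·0.74126 + 2·0.30192 + 2.5·0.22380 + 7.5·0.011209) / 1.2782 = 1.27 ε.

1.27 ε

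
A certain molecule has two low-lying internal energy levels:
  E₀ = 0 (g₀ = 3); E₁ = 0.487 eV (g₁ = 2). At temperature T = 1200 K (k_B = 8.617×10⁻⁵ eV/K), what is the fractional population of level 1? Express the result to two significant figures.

0.0060

k_BT = 8.617×10⁻⁵ × 1200 K = 0.1034 eV.
Eᵢ/kT = 0, 4.710.
Z = Σ gᵢe^(−Eᵢ/kT) = 3·e^(−0) + 2·e^(−4.710) = 3.000 + 0.01801 = 3.018.
P₁ = g₁ e^(−E₁/kT) / Z = 0.01801/3.018 = 0.0060.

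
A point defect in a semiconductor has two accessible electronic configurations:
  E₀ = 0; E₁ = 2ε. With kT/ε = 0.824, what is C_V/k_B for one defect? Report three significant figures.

Eᵢ/kT = 0, 2.4272.
Z = Σ e^(−Eᵢ/kT) = e^(−0) + e^(−2.4272) = 1.0000 + 0.088284 = 1.0883.
⟨E⟩ = 0.16224 ε, ⟨E²⟩ = 0.32448 ε².
C_V/k_B = (⟨E²⟩ − ⟨E⟩²)/(kT)² = (0.32448 − 0.026322)/0.67898 = 0.439.

0.439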